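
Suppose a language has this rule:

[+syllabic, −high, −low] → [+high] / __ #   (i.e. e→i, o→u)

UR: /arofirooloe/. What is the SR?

/e/ is a mid vowel in word-final position, so it raises to [i].
The other instances of /o/ do not occur in the required environment and remain unchanged.
Surface form: [arofirooloi].

arofirooloi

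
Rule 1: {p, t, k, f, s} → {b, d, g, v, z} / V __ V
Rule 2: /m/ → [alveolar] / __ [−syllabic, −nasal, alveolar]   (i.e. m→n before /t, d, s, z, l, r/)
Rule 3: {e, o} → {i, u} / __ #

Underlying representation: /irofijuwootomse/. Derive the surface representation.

irovijuwoodonsi

Rule 1 (intervocalic voicing): /f/ is a voiceless obstruent between vowels /o/ and /i/, so it voices to [v]. /t/ is a voiceless obstruent between vowels /o/ and /o/, so it voices to [d]. /irofijuwootomse/ → irovijuwoodomse.
Rule 2 (nasal place assimilation): /m/ precedes the alveolar consonant /s/, so it assimilates in place to [n]. /irovijuwoodomse/ → irovijuwoodonse.
Rule 3 (final vowel raising): /e/ is a mid vowel in word-final position, so it raises to [i]. /irovijuwoodonse/ → irovijuwoodonsi.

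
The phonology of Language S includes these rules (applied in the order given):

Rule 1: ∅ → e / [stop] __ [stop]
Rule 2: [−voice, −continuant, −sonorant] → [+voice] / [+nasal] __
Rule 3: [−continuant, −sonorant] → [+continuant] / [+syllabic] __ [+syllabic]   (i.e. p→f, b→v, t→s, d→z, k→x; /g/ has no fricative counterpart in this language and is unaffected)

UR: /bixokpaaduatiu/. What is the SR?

bixoxefaazuasiu

Rule 1 (stop-cluster e-epenthesis): /k/ and /p/ form a stop–stop cluster, so [e] is inserted between them. /bixokpaaduatiu/ → bixokepaaduatiu.
Rule 2 (post-nasal voicing): no segment meets the environment; /bixokepaaduatiu/ is unchanged.
Rule 3 (intervocalic spirantization): /k/ is a stop between vowels /o/ and /e/, so it spirantizes to the fricative [x]. /p/ is a stop between vowels /e/ and /a/, so it spirantizes to the fricative [f]. /d/ is a stop between vowels /a/ and /u/, so it spirantizes to the fricative [z]. /t/ is a stop between vowels /a/ and /i/, so it spirantizes to the fricative [s]. /bixokepaaduatiu/ → bixoxefaazuasiu.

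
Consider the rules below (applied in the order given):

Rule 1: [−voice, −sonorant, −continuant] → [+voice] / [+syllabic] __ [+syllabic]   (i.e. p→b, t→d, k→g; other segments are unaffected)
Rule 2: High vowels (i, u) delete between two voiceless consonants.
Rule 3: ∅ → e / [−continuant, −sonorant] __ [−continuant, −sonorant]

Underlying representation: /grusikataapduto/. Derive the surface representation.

grusigadaapedudo

Rule 1 (intervocalic voicing): /k/ is a voiceless stop between vowels /i/ and /a/, so it voices to [g]. /t/ is a voiceless stop between vowels /a/ and /a/, so it voices to [d]. /t/ is a voiceless stop between vowels /u/ and /o/, so it voices to [d]. /grusikataapduto/ → grusigadaapdudo.
Rule 2 (high vowel syncope): no segment meets the environment; /grusigadaapdudo/ is unchanged.
Rule 3 (stop-cluster e-epenthesis): /p/ and /d/ form a stop–stop cluster, so [e] is inserted between them. /grusigadaapdudo/ → grusigadaapedudo.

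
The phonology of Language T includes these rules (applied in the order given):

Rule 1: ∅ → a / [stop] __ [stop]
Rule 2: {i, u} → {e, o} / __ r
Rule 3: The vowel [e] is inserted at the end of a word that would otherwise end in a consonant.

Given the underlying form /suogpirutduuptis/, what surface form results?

suogaperutaduupatise

Rule 1 (stop-cluster a-epenthesis): /g/ and /p/ form a stop–stop cluster, so [a] is inserted between them. /t/ and /d/ form a stop–stop cluster, so [a] is inserted between them. /p/ and /t/ form a stop–stop cluster, so [a] is inserted between them. /suogpirutduuptis/ → suogapirutaduupatis.
Rule 2 (pre-rhotic lowering): /i/ is a high vowel immediately before /r/, so it lowers to [e]. /suogapirutaduupatis/ → suogaperutaduupatis.
Rule 3 (final e-epenthesis): the form ends in the consonant /s/, so [e] is inserted word-finally. /suogaperutaduupatis/ → suogaperutaduupatise.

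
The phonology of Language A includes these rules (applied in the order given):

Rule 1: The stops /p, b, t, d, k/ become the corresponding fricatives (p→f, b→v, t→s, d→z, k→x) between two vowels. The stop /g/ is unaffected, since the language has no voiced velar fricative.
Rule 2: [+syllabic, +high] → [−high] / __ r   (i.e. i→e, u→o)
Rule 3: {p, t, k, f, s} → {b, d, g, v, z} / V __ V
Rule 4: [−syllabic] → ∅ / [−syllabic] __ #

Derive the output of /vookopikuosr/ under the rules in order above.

vooxovixuos

Rule 1 (intervocalic spirantization): /k/ is a stop between vowels /o/ and /o/, so it spirantizes to the fricative [x]. /p/ is a stop between vowels /o/ and /i/, so it spirantizes to the fricative [f]. /k/ is a stop between vowels /i/ and /u/, so it spirantizes to the fricative [x]. /vookopikuosr/ → vooxofixuosr.
Rule 2 (pre-rhotic lowering): no segment meets the environment; /vooxofixuosr/ is unchanged.
Rule 3 (intervocalic voicing): /f/ is a voiceless obstruent between vowels /o/ and /i/, so it voices to [v]. /vooxofixuosr/ → vooxovixuosr.
Rule 4 (final cluster simplification): /r/ is the second consonant of a word-final cluster /sr/, so it deletes. /vooxovixuosr/ → vooxovixuos.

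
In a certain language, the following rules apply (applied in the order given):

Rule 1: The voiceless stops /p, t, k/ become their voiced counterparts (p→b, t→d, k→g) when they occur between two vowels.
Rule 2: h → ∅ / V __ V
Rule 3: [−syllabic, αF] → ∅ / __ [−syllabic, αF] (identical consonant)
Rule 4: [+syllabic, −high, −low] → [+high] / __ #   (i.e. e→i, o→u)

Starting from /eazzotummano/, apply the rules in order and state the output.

eazodumanu

Rule 1 (intervocalic voicing): /t/ is a voiceless stop between vowels /o/ and /u/, so it voices to [d]. /eazzotummano/ → eazzodummano.
Rule 2 (intervocalic h-deletion): no segment meets the environment; /eazzodummano/ is unchanged.
Rule 3 (degemination): /zz/ is a geminate; the first /z/ deletes. /mm/ is a geminate; the first /m/ deletes. /eazzodummano/ → eazodumano.
Rule 4 (final vowel raising): /o/ is a mid vowel in word-final position, so it raises to [u]. /eazodumano/ → eazodumanu.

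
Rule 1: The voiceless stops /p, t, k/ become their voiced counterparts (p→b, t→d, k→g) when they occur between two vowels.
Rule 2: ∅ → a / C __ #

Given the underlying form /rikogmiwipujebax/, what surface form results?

Rule 1 (intervocalic voicing): /k/ is a voiceless stop between vowels /i/ and /o/, so it voices to [g]. /p/ is a voiceless stop between vowels /i/ and /u/, so it voices to [b]. /rikogmiwipujebax/ → rigogmiwibujebax.
Rule 2 (final a-epenthesis): the form ends in the consonant /x/, so [a] is inserted word-finally. /rigogmiwibujebax/ → rigogmiwibujebaxa.

rigogmiwibujebaxa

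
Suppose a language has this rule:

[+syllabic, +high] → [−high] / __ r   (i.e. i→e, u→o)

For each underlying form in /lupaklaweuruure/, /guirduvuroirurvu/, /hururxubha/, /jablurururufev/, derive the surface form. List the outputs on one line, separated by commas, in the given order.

/lupaklaweuruure/: /u/ is a high vowel immediately before /r/, so it lowers to [o]. /u/ is a high vowel immediately before /r/, so it lowers to [o]. → [lupaklaweoruore].
/guirduvuroirurvu/: /i/ is a high vowel immediately before /r/, so it lowers to [e]. /u/ is a high vowel immediately before /r/, so it lowers to [o]. /i/ is a high vowel immediately before /r/, so it lowers to [e]. /u/ is a high vowel immediately before /r/, so it lowers to [o]. → [guerduvoroerorvu].
/hururxubha/: /u/ is a high vowel immediately before /r/, so it lowers to [o]. /u/ is a high vowel immediately before /r/, so it lowers to [o]. → [hororxubha].
/jablurururufev/: /u/ is a high vowel immediately before /r/, so it lowers to [o]. /u/ is a high vowel immediately before /r/, so it lowers to [o]. /u/ is a high vowel immediately before /r/, so it lowers to [o]. → [jablorororufev].

lupaklaweoruore, guerduvoroerorvu, hororxubha, jablorororufev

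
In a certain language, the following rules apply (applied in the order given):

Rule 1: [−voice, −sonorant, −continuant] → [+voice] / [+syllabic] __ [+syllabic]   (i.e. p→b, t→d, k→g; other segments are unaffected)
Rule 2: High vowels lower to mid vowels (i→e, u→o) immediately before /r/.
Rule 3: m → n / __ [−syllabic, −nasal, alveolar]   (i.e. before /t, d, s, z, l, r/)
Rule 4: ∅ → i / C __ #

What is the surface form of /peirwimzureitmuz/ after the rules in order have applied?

Rule 1 (intervocalic voicing): no segment meets the environment; /peirwimzureitmuz/ is unchanged.
Rule 2 (pre-rhotic lowering): /i/ is a high vowel immediately before /r/, so it lowers to [e]. /u/ is a high vowel immediately before /r/, so it lowers to [o]. /peirwimzureitmuz/ → peerwimzoreitmuz.
Rule 3 (nasal place assimilation): /m/ precedes the alveolar consonant /z/, so it assimilates in place to [n]. /peerwimzoreitmuz/ → peerwinzoreitmuz.
Rule 4 (final i-epenthesis): the form ends in the consonant /z/, so [i] is inserted word-finally. /peerwinzoreitmuz/ → peerwinzoreitmuzi.

peerwinzoreitmuzi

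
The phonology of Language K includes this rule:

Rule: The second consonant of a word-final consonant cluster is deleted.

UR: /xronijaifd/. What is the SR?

/d/ is the second consonant of a word-final cluster /fd/, so it deletes.
The other instances of /x/, /r/, /n/, /j/, /f/ do not occur in the required environment and remain unchanged.
Surface form: [xronijaif].

xronijaif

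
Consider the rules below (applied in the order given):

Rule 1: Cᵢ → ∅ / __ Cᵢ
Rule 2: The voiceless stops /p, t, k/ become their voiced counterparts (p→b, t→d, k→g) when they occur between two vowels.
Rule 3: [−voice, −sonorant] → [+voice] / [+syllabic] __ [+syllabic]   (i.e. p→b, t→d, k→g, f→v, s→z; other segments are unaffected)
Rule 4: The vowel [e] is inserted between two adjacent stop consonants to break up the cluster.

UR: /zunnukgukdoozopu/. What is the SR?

zunukegukedoozobu

Rule 1 (degemination): /nn/ is a geminate; the first /n/ deletes. /zunnukgukdoozopu/ → zunukgukdoozopu.
Rule 2 (intervocalic voicing): /p/ is a voiceless stop between vowels /o/ and /u/, so it voices to [b]. /zunukgukdoozopu/ → zunukgukdoozobu.
Rule 3 (intervocalic voicing): no segment meets the environment; /zunukgukdoozobu/ is unchanged.
Rule 4 (stop-cluster e-epenthesis): /k/ and /g/ form a stop–stop cluster, so [e] is inserted between them. /k/ and /d/ form a stop–stop cluster, so [e] is inserted between them. /zunukgukdoozobu/ → zunukegukedoozobu.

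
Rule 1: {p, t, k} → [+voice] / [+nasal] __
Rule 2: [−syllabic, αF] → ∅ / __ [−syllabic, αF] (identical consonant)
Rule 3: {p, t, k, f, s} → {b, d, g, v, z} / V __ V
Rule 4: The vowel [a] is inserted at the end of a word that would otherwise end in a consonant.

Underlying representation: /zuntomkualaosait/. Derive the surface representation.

Rule 1 (post-nasal voicing): /t/ is a voiceless stop immediately after the nasal /n/, so it voices to [d]. /k/ is a voiceless stop immediately after the nasal /m/, so it voices to [g]. /zuntomkualaosait/ → zundomgualaosait.
Rule 2 (degemination): no segment meets the environment; /zundomgualaosait/ is unchanged.
Rule 3 (intervocalic voicing): /s/ is a voiceless obstruent between vowels /o/ and /a/, so it voices to [z]. /zundomgualaosait/ → zundomgualaozait.
Rule 4 (final a-epenthesis): the form ends in the consonant /t/, so [a] is inserted word-finally. /zundomgualaozait/ → zundomgualaozaita.

zundomgualaozaita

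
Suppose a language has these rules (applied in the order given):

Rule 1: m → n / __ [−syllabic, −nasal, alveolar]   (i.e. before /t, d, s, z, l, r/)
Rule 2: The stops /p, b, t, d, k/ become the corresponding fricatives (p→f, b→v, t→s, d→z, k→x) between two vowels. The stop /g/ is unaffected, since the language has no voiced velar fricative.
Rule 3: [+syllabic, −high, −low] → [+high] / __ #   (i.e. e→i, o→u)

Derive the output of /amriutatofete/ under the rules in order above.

anriusasofesi

Rule 1 (nasal place assimilation): /m/ precedes the alveolar consonant /r/, so it assimilates in place to [n]. /amriutatofete/ → anriutatofete.
Rule 2 (intervocalic spirantization): /t/ is a stop between vowels /u/ and /a/, so it spirantizes to the fricative [s]. /t/ is a stop between vowels /a/ and /o/, so it spirantizes to the fricative [s]. /t/ is a stop between vowels /e/ and /e/, so it spirantizes to the fricative [s]. /anriutatofete/ → anriusasofese.
Rule 3 (final vowel raising): /e/ is a mid vowel in word-final position, so it raises to [i]. /anriusasofese/ → anriusasofesi.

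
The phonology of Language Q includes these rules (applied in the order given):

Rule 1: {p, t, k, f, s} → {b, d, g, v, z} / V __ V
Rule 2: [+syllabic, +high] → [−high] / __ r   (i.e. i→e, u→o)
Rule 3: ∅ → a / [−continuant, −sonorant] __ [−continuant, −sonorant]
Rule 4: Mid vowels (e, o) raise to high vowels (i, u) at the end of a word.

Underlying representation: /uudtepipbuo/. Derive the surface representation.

Rule 1 (intervocalic voicing): /p/ is a voiceless obstruent between vowels /e/ and /i/, so it voices to [b]. /uudtepipbuo/ → uudtebipbuo.
Rule 2 (pre-rhotic lowering): no segment meets the environment; /uudtebipbuo/ is unchanged.
Rule 3 (stop-cluster a-epenthesis): /d/ and /t/ form a stop–stop cluster, so [a] is inserted between them. /p/ and /b/ form a stop–stop cluster, so [a] is inserted between them. /uudtebipbuo/ → uudatebipabuo.
Rule 4 (final vowel raising): /o/ is a mid vowel in word-final position, so it raises to [u]. /uudatebipabuo/ → uudatebipabuu.

uudatebipabuu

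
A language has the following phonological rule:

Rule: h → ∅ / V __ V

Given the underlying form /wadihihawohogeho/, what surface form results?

/h/ occurs between vowels /i/ and /i/, so it deletes.
/h/ occurs between vowels /i/ and /a/, so it deletes.
/h/ occurs between vowels /o/ and /o/, so it deletes.
/h/ occurs between vowels /e/ and /o/, so it deletes.
Surface form: [wadiiawoogeo].

wadiiawoogeo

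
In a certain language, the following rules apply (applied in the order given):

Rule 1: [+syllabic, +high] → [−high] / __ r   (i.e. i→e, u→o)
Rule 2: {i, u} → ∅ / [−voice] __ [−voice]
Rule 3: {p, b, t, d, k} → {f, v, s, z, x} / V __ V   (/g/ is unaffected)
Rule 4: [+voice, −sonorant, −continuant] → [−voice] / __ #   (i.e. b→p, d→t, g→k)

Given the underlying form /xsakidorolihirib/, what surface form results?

Rule 1 (pre-rhotic lowering): /i/ is a high vowel immediately before /r/, so it lowers to [e]. /xsakidorolihirib/ → xsakidoroliherib.
Rule 2 (high vowel syncope): no segment meets the environment; /xsakidoroliherib/ is unchanged.
Rule 3 (intervocalic spirantization): /k/ is a stop between vowels /a/ and /i/, so it spirantizes to the fricative [x]. /d/ is a stop between vowels /i/ and /o/, so it spirantizes to the fricative [z]. /xsakidoroliherib/ → xsaxizoroliherib.
Rule 4 (final devoicing): /b/ is a voiced stop in word-final position, so it devoices to [p]. /xsaxizoroliherib/ → xsaxizoroliherip.

xsaxizoroliherip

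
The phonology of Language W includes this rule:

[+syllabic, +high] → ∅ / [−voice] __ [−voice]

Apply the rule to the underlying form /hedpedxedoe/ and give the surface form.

No segment of /hedpedxedoe/ meets the structural description of the rule, so the form surfaces unchanged.

hedpedxedoe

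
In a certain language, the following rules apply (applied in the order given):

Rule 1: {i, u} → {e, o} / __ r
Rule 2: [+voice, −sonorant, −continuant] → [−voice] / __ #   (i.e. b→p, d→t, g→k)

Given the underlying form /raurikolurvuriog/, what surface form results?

raorikolorvoriok

Rule 1 (pre-rhotic lowering): /u/ is a high vowel immediately before /r/, so it lowers to [o]. /u/ is a high vowel immediately before /r/, so it lowers to [o]. /u/ is a high vowel immediately before /r/, so it lowers to [o]. /raurikolurvuriog/ → raorikolorvoriog.
Rule 2 (final devoicing): /g/ is a voiced stop in word-final position, so it devoices to [k]. /raorikolorvoriog/ → raorikolorvoriok.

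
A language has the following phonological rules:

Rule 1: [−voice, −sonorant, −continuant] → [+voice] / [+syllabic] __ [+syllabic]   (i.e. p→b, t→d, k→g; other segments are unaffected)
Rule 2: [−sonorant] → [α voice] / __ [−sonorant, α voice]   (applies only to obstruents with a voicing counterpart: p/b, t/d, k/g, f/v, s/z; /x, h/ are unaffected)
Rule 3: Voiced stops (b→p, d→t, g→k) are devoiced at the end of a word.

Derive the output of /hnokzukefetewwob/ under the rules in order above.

Rule 1 (intervocalic voicing): /k/ is a voiceless stop between vowels /u/ and /e/, so it voices to [g]. /t/ is a voiceless stop between vowels /e/ and /e/, so it voices to [d]. /hnokzukefetewwob/ → hnokzugefedewwob.
Rule 2 (regressive voicing assimilation): /k/ precedes the voiced obstruent /z/, so it voices to [g] by assimilation. /hnokzugefedewwob/ → hnogzugefedewwob.
Rule 3 (final devoicing): /b/ is a voiced stop in word-final position, so it devoices to [p]. /hnogzugefedewwob/ → hnogzugefedewwop.

hnogzugefedewwop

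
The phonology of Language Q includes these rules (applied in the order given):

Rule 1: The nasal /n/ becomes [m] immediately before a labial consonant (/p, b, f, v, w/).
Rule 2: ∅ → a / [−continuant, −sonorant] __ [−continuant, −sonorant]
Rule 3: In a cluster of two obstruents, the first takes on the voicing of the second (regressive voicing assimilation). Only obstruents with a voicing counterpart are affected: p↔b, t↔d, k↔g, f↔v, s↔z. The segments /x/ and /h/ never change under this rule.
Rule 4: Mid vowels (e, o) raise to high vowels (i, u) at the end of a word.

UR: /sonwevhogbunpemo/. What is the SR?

Rule 1 (nasal place assimilation): /n/ precedes the labial consonant /w/, so it assimilates in place to [m]. /n/ precedes the labial consonant /p/, so it assimilates in place to [m]. /sonwevhogbunpemo/ → somwevhogbumpemo.
Rule 2 (stop-cluster a-epenthesis): /g/ and /b/ form a stop–stop cluster, so [a] is inserted between them. /somwevhogbumpemo/ → somwevhogabumpemo.
Rule 3 (regressive voicing assimilation): /v/ precedes the voiceless obstruent /h/, so it devoices to [f] by assimilation. /somwevhogabumpemo/ → somwefhogabumpemo.
Rule 4 (final vowel raising): /o/ is a mid vowel in word-final position, so it raises to [u]. /somwefhogabumpemo/ → somwefhogabumpemu.

somwefhogabumpemu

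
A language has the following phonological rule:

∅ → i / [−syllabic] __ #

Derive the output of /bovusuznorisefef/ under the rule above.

the form ends in the consonant /f/, so [i] is inserted word-finally.
Surface form: [bovusuznorisefefi].

bovusuznorisefefi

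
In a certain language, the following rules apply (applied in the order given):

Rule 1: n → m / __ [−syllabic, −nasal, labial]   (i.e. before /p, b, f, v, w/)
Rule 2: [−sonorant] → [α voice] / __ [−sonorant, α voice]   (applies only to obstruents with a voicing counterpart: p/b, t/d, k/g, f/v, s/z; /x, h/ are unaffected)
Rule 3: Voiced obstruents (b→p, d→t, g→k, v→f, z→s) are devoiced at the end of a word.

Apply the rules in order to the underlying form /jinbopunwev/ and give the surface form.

Rule 1 (nasal place assimilation): /n/ precedes the labial consonant /b/, so it assimilates in place to [m]. /n/ precedes the labial consonant /w/, so it assimilates in place to [m]. /jinbopunwev/ → jimbopumwev.
Rule 2 (regressive voicing assimilation): no segment meets the environment; /jimbopumwev/ is unchanged.
Rule 3 (final devoicing): /v/ is a voiced obstruent in word-final position, so it devoices to [f]. /jimbopumwev/ → jimbopumwef.

jimbopumwef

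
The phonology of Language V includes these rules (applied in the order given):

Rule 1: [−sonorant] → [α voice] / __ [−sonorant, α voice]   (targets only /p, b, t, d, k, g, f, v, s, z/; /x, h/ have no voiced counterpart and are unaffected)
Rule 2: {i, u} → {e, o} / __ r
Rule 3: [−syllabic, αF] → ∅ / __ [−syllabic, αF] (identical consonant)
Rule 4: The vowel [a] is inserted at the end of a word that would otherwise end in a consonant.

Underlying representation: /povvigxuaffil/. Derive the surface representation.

povikxuafila

Rule 1 (regressive voicing assimilation): /g/ precedes the voiceless obstruent /x/, so it devoices to [k] by assimilation. /povvigxuaffil/ → povvikxuaffil.
Rule 2 (pre-rhotic lowering): no segment meets the environment; /povvikxuaffil/ is unchanged.
Rule 3 (degemination): /vv/ is a geminate; the first /v/ deletes. /ff/ is a geminate; the first /f/ deletes. /povvikxuaffil/ → povikxuafil.
Rule 4 (final a-epenthesis): the form ends in the consonant /l/, so [a] is inserted word-finally. /povikxuafil/ → povikxuafila.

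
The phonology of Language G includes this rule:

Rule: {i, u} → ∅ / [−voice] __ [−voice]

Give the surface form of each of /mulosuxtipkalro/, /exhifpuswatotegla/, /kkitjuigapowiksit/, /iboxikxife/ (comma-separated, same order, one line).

mulosxtpkalro, exhfpswatotegla, kktjuigapowikst, iboxkxfe

/mulosuxtipkalro/: /u/ is a high vowel flanked by voiceless consonants /s/ and /x/, so it deletes. /i/ is a high vowel flanked by voiceless consonants /t/ and /p/, so it deletes. → [mulosxtpkalro].
/exhifpuswatotegla/: /i/ is a high vowel flanked by voiceless consonants /h/ and /f/, so it deletes. /u/ is a high vowel flanked by voiceless consonants /p/ and /s/, so it deletes. → [exhfpswatotegla].
/kkitjuigapowiksit/: /i/ is a high vowel flanked by voiceless consonants /k/ and /t/, so it deletes. /i/ is a high vowel flanked by voiceless consonants /s/ and /t/, so it deletes. → [kktjuigapowikst].
/iboxikxife/: /i/ is a high vowel flanked by voiceless consonants /x/ and /k/, so it deletes. /i/ is a high vowel flanked by voiceless consonants /x/ and /f/, so it deletes. → [iboxkxfe].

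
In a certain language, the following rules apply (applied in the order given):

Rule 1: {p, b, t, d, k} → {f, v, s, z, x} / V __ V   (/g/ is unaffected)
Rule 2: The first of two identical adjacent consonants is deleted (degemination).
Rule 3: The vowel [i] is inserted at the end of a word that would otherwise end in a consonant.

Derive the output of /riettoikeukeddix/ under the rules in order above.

Rule 1 (intervocalic spirantization): /k/ is a stop between vowels /i/ and /e/, so it spirantizes to the fricative [x]. /k/ is a stop between vowels /u/ and /e/, so it spirantizes to the fricative [x]. /riettoikeukeddix/ → riettoixeuxeddix.
Rule 2 (degemination): /tt/ is a geminate; the first /t/ deletes. /dd/ is a geminate; the first /d/ deletes. /riettoixeuxeddix/ → rietoixeuxedix.
Rule 3 (final i-epenthesis): the form ends in the consonant /x/, so [i] is inserted word-finally. /rietoixeuxedix/ → rietoixeuxedixi.

rietoixeuxedixi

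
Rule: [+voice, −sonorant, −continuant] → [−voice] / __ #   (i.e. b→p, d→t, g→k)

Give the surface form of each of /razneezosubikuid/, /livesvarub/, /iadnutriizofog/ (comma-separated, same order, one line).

/razneezosubikuid/: /d/ is a voiced stop in word-final position, so it devoices to [t]. → [razneezosubikuit].
/livesvarub/: /b/ is a voiced stop in word-final position, so it devoices to [p]. → [livesvarup].
/iadnutriizofog/: /g/ is a voiced stop in word-final position, so it devoices to [k]. → [iadnutriizofok].

razneezosubikuit, livesvarup, iadnutriizofok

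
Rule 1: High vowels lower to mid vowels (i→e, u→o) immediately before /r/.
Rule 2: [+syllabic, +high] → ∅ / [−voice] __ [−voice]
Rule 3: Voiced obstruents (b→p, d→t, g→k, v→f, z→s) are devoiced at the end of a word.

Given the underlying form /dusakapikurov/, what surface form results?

Rule 1 (pre-rhotic lowering): /u/ is a high vowel immediately before /r/, so it lowers to [o]. /dusakapikurov/ → dusakapikorov.
Rule 2 (high vowel syncope): /i/ is a high vowel flanked by voiceless consonants /p/ and /k/, so it deletes. /dusakapikorov/ → dusakapkorov.
Rule 3 (final devoicing): /v/ is a voiced obstruent in word-final position, so it devoices to [f]. /dusakapkorov/ → dusakapkorof.

dusakapkorof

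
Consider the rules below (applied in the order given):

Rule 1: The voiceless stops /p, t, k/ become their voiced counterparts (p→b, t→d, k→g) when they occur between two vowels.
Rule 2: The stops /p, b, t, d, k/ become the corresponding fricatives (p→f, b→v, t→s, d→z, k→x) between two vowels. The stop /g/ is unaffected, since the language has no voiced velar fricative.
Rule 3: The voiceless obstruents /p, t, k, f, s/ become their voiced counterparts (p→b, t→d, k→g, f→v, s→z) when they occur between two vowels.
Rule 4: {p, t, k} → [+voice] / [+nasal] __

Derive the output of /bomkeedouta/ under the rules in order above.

Rule 1 (intervocalic voicing): /t/ is a voiceless stop between vowels /u/ and /a/, so it voices to [d]. /bomkeedouta/ → bomkeedouda.
Rule 2 (intervocalic spirantization): /d/ is a stop between vowels /e/ and /o/, so it spirantizes to the fricative [z]. /d/ is a stop between vowels /u/ and /a/, so it spirantizes to the fricative [z]. /bomkeedouda/ → bomkeezouza.
Rule 3 (intervocalic voicing): no segment meets the environment; /bomkeezouza/ is unchanged.
Rule 4 (post-nasal voicing): /k/ is a voiceless stop immediately after the nasal /m/, so it voices to [g]. /bomkeezouza/ → bomgeezouza.

bomgeezouza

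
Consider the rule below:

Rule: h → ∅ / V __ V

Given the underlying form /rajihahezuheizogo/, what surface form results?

rajiaezueizogo

/h/ occurs between vowels /i/ and /a/, so it deletes.
/h/ occurs between vowels /a/ and /e/, so it deletes.
/h/ occurs between vowels /u/ and /e/, so it deletes.
Surface form: [rajiaezueizogo].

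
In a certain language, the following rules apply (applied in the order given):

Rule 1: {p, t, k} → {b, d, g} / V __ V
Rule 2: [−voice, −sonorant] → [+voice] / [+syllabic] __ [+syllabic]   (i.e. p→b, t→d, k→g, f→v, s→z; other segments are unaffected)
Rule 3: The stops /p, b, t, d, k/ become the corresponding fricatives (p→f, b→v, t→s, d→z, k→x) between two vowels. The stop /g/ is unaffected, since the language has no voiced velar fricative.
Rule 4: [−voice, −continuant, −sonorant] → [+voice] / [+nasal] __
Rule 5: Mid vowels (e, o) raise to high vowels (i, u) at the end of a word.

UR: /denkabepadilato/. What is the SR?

Rule 1 (intervocalic voicing): /p/ is a voiceless stop between vowels /e/ and /a/, so it voices to [b]. /t/ is a voiceless stop between vowels /a/ and /o/, so it voices to [d]. /denkabepadilato/ → denkabebadilado.
Rule 2 (intervocalic voicing): no segment meets the environment; /denkabebadilado/ is unchanged.
Rule 3 (intervocalic spirantization): /b/ is a stop between vowels /a/ and /e/, so it spirantizes to the fricative [v]. /b/ is a stop between vowels /e/ and /a/, so it spirantizes to the fricative [v]. /d/ is a stop between vowels /a/ and /i/, so it spirantizes to the fricative [z]. /d/ is a stop between vowels /a/ and /o/, so it spirantizes to the fricative [z]. /denkabebadilado/ → denkavevazilazo.
Rule 4 (post-nasal voicing): /k/ is a voiceless stop immediately after the nasal /n/, so it voices to [g]. /denkavevazilazo/ → dengavevazilazo.
Rule 5 (final vowel raising): /o/ is a mid vowel in word-final position, so it raises to [u]. /dengavevazilazo/ → dengavevazilazu.

dengavevazilazu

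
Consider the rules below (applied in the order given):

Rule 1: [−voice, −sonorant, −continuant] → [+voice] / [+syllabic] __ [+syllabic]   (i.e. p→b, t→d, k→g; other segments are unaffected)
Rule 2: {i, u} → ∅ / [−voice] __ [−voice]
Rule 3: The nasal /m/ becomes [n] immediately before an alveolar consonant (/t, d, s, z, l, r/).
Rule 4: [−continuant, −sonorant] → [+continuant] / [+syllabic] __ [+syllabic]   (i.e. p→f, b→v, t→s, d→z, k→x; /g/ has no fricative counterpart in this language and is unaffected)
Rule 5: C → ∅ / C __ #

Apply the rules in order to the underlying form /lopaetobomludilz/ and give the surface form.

lovaezovonluzil

Rule 1 (intervocalic voicing): /p/ is a voiceless stop between vowels /o/ and /a/, so it voices to [b]. /t/ is a voiceless stop between vowels /e/ and /o/, so it voices to [d]. /lopaetobomludilz/ → lobaedobomludilz.
Rule 2 (high vowel syncope): no segment meets the environment; /lobaedobomludilz/ is unchanged.
Rule 3 (nasal place assimilation): /m/ precedes the alveolar consonant /l/, so it assimilates in place to [n]. /lobaedobomludilz/ → lobaedobonludilz.
Rule 4 (intervocalic spirantization): /b/ is a stop between vowels /o/ and /a/, so it spirantizes to the fricative [v]. /d/ is a stop between vowels /e/ and /o/, so it spirantizes to the fricative [z]. /b/ is a stop between vowels /o/ and /o/, so it spirantizes to the fricative [v]. /d/ is a stop between vowels /u/ and /i/, so it spirantizes to the fricative [z]. /lobaedobonludilz/ → lovaezovonluzilz.
Rule 5 (final cluster simplification): /z/ is the second consonant of a word-final cluster /lz/, so it deletes. /lovaezovonluzilz/ → lovaezovonluzil.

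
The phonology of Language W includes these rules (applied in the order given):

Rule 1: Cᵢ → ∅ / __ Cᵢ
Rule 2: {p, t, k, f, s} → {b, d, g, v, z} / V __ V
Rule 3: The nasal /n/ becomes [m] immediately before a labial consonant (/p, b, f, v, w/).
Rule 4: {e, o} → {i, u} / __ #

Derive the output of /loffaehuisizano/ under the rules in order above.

lovaehuizizanu

Rule 1 (degemination): /ff/ is a geminate; the first /f/ deletes. /loffaehuisizano/ → lofaehuisizano.
Rule 2 (intervocalic voicing): /f/ is a voiceless obstruent between vowels /o/ and /a/, so it voices to [v]. /s/ is a voiceless obstruent between vowels /i/ and /i/, so it voices to [z]. /lofaehuisizano/ → lovaehuizizano.
Rule 3 (nasal place assimilation): no segment meets the environment; /lovaehuizizano/ is unchanged.
Rule 4 (final vowel raising): /o/ is a mid vowel in word-final position, so it raises to [u]. /lovaehuizizano/ → lovaehuizizanu.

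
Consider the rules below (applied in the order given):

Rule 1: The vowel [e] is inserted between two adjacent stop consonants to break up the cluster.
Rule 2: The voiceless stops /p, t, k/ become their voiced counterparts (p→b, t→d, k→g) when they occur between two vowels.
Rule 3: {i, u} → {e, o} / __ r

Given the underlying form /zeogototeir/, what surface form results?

Rule 1 (stop-cluster e-epenthesis): no segment meets the environment; /zeogototeir/ is unchanged.
Rule 2 (intervocalic voicing): /t/ is a voiceless stop between vowels /o/ and /o/, so it voices to [d]. /t/ is a voiceless stop between vowels /o/ and /e/, so it voices to [d]. /zeogototeir/ → zeogododeir.
Rule 3 (pre-rhotic lowering): /i/ is a high vowel immediately before /r/, so it lowers to [e]. /zeogododeir/ → zeogododeer.

zeogododeer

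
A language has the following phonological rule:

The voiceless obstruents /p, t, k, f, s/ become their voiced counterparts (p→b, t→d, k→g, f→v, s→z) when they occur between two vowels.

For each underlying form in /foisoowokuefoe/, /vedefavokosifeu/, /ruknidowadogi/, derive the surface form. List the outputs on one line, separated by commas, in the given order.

/foisoowokuefoe/: /s/ is a voiceless obstruent between vowels /i/ and /o/, so it voices to [z]. /k/ is a voiceless obstruent between vowels /o/ and /u/, so it voices to [g]. /f/ is a voiceless obstruent between vowels /e/ and /o/, so it voices to [v]. → [foizoowoguevoe].
/vedefavokosifeu/: /f/ is a voiceless obstruent between vowels /e/ and /a/, so it voices to [v]. /k/ is a voiceless obstruent between vowels /o/ and /o/, so it voices to [g]. /s/ is a voiceless obstruent between vowels /o/ and /i/, so it voices to [z]. /f/ is a voiceless obstruent between vowels /i/ and /e/, so it voices to [v]. → [vedevavogoziveu].
/ruknidowadogi/: the rule's environment is not met; surfaces unchanged as [ruknidowadogi].

foizoowoguevoe, vedevavogoziveu, ruknidowadogi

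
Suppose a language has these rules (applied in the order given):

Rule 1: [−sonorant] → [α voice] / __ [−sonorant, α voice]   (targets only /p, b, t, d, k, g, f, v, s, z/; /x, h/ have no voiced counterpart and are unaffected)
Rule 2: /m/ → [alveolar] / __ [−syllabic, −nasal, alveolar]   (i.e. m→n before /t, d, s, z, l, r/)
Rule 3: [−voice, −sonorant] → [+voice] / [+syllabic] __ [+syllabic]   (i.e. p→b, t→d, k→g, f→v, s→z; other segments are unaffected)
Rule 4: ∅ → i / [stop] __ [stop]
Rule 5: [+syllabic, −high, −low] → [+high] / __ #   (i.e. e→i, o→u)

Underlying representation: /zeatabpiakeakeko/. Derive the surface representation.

zeadapipiageagegu

Rule 1 (regressive voicing assimilation): /b/ precedes the voiceless obstruent /p/, so it devoices to [p] by assimilation. /zeatabpiakeakeko/ → zeatappiakeakeko.
Rule 2 (nasal place assimilation): no segment meets the environment; /zeatappiakeakeko/ is unchanged.
Rule 3 (intervocalic voicing): /t/ is a voiceless obstruent between vowels /a/ and /a/, so it voices to [d]. /k/ is a voiceless obstruent between vowels /a/ and /e/, so it voices to [g]. /k/ is a voiceless obstruent between vowels /a/ and /e/, so it voices to [g]. /k/ is a voiceless obstruent between vowels /e/ and /o/, so it voices to [g]. /zeatappiakeakeko/ → zeadappiageagego.
Rule 4 (stop-cluster i-epenthesis): /p/ and /p/ form a stop–stop cluster, so [i] is inserted between them. /zeadappiageagego/ → zeadapipiageagego.
Rule 5 (final vowel raising): /o/ is a mid vowel in word-final position, so it raises to [u]. /zeadapipiageagego/ → zeadapipiageagegu.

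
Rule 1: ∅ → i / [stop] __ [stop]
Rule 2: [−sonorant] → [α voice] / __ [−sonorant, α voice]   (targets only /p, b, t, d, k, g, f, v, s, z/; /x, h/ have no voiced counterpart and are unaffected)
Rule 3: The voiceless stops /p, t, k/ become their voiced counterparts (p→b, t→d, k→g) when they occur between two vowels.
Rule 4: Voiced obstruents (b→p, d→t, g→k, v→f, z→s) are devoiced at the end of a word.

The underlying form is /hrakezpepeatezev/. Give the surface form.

hragespebeadezef

Rule 1 (stop-cluster i-epenthesis): no segment meets the environment; /hrakezpepeatezev/ is unchanged.
Rule 2 (regressive voicing assimilation): /z/ precedes the voiceless obstruent /p/, so it devoices to [s] by assimilation. /hrakezpepeatezev/ → hrakespepeatezev.
Rule 3 (intervocalic voicing): /k/ is a voiceless stop between vowels /a/ and /e/, so it voices to [g]. /p/ is a voiceless stop between vowels /e/ and /e/, so it voices to [b]. /t/ is a voiceless stop between vowels /a/ and /e/, so it voices to [d]. /hrakespepeatezev/ → hragespebeadezev.
Rule 4 (final devoicing): /v/ is a voiced obstruent in word-final position, so it devoices to [f]. /hragespebeadezev/ → hragespebeadezef.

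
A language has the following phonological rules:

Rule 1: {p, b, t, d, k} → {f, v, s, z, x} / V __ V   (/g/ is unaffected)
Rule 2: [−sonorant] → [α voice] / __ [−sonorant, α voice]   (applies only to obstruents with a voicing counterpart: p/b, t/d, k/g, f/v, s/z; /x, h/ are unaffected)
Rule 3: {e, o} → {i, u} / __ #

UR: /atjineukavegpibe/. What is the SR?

Rule 1 (intervocalic spirantization): /k/ is a stop between vowels /u/ and /a/, so it spirantizes to the fricative [x]. /b/ is a stop between vowels /i/ and /e/, so it spirantizes to the fricative [v]. /atjineukavegpibe/ → atjineuxavegpive.
Rule 2 (regressive voicing assimilation): /g/ precedes the voiceless obstruent /p/, so it devoices to [k] by assimilation. /atjineuxavegpive/ → atjineuxavekpive.
Rule 3 (final vowel raising): /e/ is a mid vowel in word-final position, so it raises to [i]. /atjineuxavekpive/ → atjineuxavekpivi.

atjineuxavekpivi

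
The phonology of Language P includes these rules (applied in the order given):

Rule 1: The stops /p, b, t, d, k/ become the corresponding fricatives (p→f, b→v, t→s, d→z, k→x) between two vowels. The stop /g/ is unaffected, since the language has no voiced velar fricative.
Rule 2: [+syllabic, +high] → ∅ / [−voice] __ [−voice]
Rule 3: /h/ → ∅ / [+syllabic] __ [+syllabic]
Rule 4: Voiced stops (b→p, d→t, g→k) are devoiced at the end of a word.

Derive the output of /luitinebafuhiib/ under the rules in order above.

Rule 1 (intervocalic spirantization): /t/ is a stop between vowels /i/ and /i/, so it spirantizes to the fricative [s]. /b/ is a stop between vowels /e/ and /a/, so it spirantizes to the fricative [v]. /luitinebafuhiib/ → luisinevafuhiib.
Rule 2 (high vowel syncope): /u/ is a high vowel flanked by voiceless consonants /f/ and /h/, so it deletes. /luisinevafuhiib/ → luisinevafhiib.
Rule 3 (intervocalic h-deletion): no segment meets the environment; /luisinevafhiib/ is unchanged.
Rule 4 (final devoicing): /b/ is a voiced stop in word-final position, so it devoices to [p]. /luisinevafhiib/ → luisinevafhiip.

luisinevafhiip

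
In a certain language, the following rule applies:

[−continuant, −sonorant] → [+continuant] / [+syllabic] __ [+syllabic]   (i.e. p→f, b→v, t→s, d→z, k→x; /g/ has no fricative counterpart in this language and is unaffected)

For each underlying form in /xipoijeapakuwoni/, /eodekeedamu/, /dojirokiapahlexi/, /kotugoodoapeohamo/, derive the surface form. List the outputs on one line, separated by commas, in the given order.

/xipoijeapakuwoni/: /p/ is a stop between vowels /i/ and /o/, so it spirantizes to the fricative [f]. /p/ is a stop between vowels /a/ and /a/, so it spirantizes to the fricative [f]. /k/ is a stop between vowels /a/ and /u/, so it spirantizes to the fricative [x]. → [xifoijeafaxuwoni].
/eodekeedamu/: /d/ is a stop between vowels /o/ and /e/, so it spirantizes to the fricative [z]. /k/ is a stop between vowels /e/ and /e/, so it spirantizes to the fricative [x]. /d/ is a stop between vowels /e/ and /a/, so it spirantizes to the fricative [z]. → [eozexeezamu].
/dojirokiapahlexi/: /k/ is a stop between vowels /o/ and /i/, so it spirantizes to the fricative [x]. /p/ is a stop between vowels /a/ and /a/, so it spirantizes to the fricative [f]. → [dojiroxiafahlexi].
/kotugoodoapeohamo/: /t/ is a stop between vowels /o/ and /u/, so it spirantizes to the fricative [s]. /d/ is a stop between vowels /o/ and /o/, so it spirantizes to the fricative [z]. /p/ is a stop between vowels /a/ and /e/, so it spirantizes to the fricative [f]. → [kosugoozoafeohamo].

xifoijeafaxuwoni, eozexeezamu, dojiroxiafahlexi, kosugoozoafeohamo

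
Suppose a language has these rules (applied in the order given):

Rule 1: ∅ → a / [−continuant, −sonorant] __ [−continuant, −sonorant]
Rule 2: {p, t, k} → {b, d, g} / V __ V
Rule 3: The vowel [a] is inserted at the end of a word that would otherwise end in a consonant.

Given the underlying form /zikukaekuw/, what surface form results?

zigugaeguwa

Rule 1 (stop-cluster a-epenthesis): no segment meets the environment; /zikukaekuw/ is unchanged.
Rule 2 (intervocalic voicing): /k/ is a voiceless stop between vowels /i/ and /u/, so it voices to [g]. /k/ is a voiceless stop between vowels /u/ and /a/, so it voices to [g]. /k/ is a voiceless stop between vowels /e/ and /u/, so it voices to [g]. /zikukaekuw/ → zigugaeguw.
Rule 3 (final a-epenthesis): the form ends in the consonant /w/, so [a] is inserted word-finally. /zigugaeguw/ → zigugaeguwa.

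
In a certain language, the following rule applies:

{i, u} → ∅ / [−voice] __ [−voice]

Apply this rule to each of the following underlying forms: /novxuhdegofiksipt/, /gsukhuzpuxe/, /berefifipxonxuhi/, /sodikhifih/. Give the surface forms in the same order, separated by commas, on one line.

/novxuhdegofiksipt/: /u/ is a high vowel flanked by voiceless consonants /x/ and /h/, so it deletes. /i/ is a high vowel flanked by voiceless consonants /f/ and /k/, so it deletes. /i/ is a high vowel flanked by voiceless consonants /s/ and /p/, so it deletes. → [novxhdegofkspt].
/gsukhuzpuxe/: /u/ is a high vowel flanked by voiceless consonants /s/ and /k/, so it deletes. /u/ is a high vowel flanked by voiceless consonants /p/ and /x/, so it deletes. → [gskhuzpxe].
/berefifipxonxuhi/: /i/ is a high vowel flanked by voiceless consonants /f/ and /f/, so it deletes. /i/ is a high vowel flanked by voiceless consonants /f/ and /p/, so it deletes. /u/ is a high vowel flanked by voiceless consonants /x/ and /h/, so it deletes. → [bereffpxonxhi].
/sodikhifih/: /i/ is a high vowel flanked by voiceless consonants /h/ and /f/, so it deletes. /i/ is a high vowel flanked by voiceless consonants /f/ and /h/, so it deletes. → [sodikhfh].

novxhdegofkspt, gskhuzpxe, bereffpxonxhi, sodikhfh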